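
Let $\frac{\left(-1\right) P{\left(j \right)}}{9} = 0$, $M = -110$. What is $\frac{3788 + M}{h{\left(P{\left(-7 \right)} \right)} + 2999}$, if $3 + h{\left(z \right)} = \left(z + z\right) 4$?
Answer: $\frac{1839}{1498} \approx 1.2276$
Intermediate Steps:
$P{\left(j \right)} = 0$ ($P{\left(j \right)} = \left(-9\right) 0 = 0$)
$h{\left(z \right)} = -3 + 8 z$ ($h{\left(z \right)} = -3 + \left(z + z\right) 4 = -3 + 2 z 4 = -3 + 8 z$)
$\frac{3788 + M}{h{\left(P{\left(-7 \right)} \right)} + 2999} = \frac{3788 - 110}{\left(-3 + 8 \cdot 0\right) + 2999} = \frac{3678}{\left(-3 + 0\right) + 2999} = \frac{3678}{-3 + 2999} = \frac{3678}{2996} = 3678 \cdot \frac{1}{2996} = \frac{1839}{1498}$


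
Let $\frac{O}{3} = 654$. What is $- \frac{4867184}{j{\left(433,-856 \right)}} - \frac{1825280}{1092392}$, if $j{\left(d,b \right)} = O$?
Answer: $- \frac{332528378968}{133954569} \approx -2482.4$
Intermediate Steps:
$O = 1962$ ($O = 3 \cdot 654 = 1962$)
$j{\left(d,b \right)} = 1962$
$- \frac{4867184}{j{\left(433,-856 \right)}} - \frac{1825280}{1092392} = - \frac{4867184}{1962} - \frac{1825280}{1092392} = \left(-4867184\right) \frac{1}{1962} - \frac{228160}{136549} = - \frac{2433592}{981} - \frac{228160}{136549} = - \frac{332528378968}{133954569}$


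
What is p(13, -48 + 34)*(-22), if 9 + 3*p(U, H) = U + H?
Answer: 220/3 ≈ 73.333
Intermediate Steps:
p(U, H) = -3 + H/3 + U/3 (p(U, H) = -3 + (U + H)/3 = -3 + (H + U)/3 = -3 + (H/3 + U/3) = -3 + H/3 + U/3)
p(13, -48 + 34)*(-22) = (-3 + (-48 + 34)/3 + (⅓)*13)*(-22) = (-3 + (⅓)*(-14) + 13/3)*(-22) = (-3 - 14/3 + 13/3)*(-22) = -10/3*(-22) = 220/3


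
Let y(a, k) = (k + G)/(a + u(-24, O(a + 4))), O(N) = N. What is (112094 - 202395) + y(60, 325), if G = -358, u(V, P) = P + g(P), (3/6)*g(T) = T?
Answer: -7585295/84 ≈ -90301.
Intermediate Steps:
g(T) = 2*T
u(V, P) = 3*P (u(V, P) = P + 2*P = 3*P)
y(a, k) = (-358 + k)/(12 + 4*a) (y(a, k) = (k - 358)/(a + 3*(a + 4)) = (-358 + k)/(a + 3*(4 + a)) = (-358 + k)/(a + (12 + 3*a)) = (-358 + k)/(12 + 4*a))
(112094 - 202395) + y(60, 325) = (112094 - 202395) + (-358 + 325)/(4*(3 + 60)) = -90301 + (1/4)*(-33)/63 = -90301 + (1/4)*(1/63)*(-33) = -90301 - 11/84 = -7585295/84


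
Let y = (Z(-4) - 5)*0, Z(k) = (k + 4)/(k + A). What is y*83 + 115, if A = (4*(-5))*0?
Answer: 115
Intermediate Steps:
A = 0 (A = -20*0 = 0)
Z(k) = (4 + k)/k (Z(k) = (k + 4)/(k + 0) = (4 + k)/k)
y = 0 (y = ((4 - 4)/(-4) - 5)*0 = (-¼*0 - 5)*0 = (0 - 5)*0 = -5*0 = 0)
y*83 + 115 = 0*83 + 115 = 0 + 115 = 115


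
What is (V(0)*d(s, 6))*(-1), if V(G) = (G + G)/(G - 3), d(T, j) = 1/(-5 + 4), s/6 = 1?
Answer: 0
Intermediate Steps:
s = 6 (s = 6*1 = 6)
d(T, j) = -1 (d(T, j) = 1/(-1) = -1)
V(G) = 2*G/(-3 + G) (V(G) = (2*G)/(-3 + G) = 2*G/(-3 + G))
(V(0)*d(s, 6))*(-1) = ((2*0/(-3 + 0))*(-1))*(-1) = ((2*0/(-3))*(-1))*(-1) = ((2*0*(-1/3))*(-1))*(-1) = (0*(-1))*(-1) = 0*(-1) = 0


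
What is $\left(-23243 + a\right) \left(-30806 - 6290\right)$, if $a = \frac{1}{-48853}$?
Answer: $\frac{42122147426880}{48853} \approx 8.6222 \cdot 10^{8}$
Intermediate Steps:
$a = - \frac{1}{48853} \approx -2.047 \cdot 10^{-5}$
$\left(-23243 + a\right) \left(-30806 - 6290\right) = \left(-23243 - \frac{1}{48853}\right) \left(-30806 - 6290\right) = \left(- \frac{1135490280}{48853}\right) \left(-37096\right) = \frac{42122147426880}{48853}$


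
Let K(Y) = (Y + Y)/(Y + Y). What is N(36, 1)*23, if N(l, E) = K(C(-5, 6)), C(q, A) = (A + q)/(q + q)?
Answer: 23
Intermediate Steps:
C(q, A) = (A + q)/(2*q) (C(q, A) = (A + q)/((2*q)) = (A + q)*(1/(2*q)) = (A + q)/(2*q))
K(Y) = 1 (K(Y) = (2*Y)/((2*Y)) = (2*Y)*(1/(2*Y)) = 1)
N(l, E) = 1
N(36, 1)*23 = 1*23 = 23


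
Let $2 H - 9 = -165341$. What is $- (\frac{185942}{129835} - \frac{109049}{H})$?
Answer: $- \frac{29529458287}{10732940110} \approx -2.7513$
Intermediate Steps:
$H = -82666$ ($H = \frac{9}{2} + \frac{1}{2} \left(-165341\right) = \frac{9}{2} - \frac{165341}{2} = -82666$)
$- (\frac{185942}{129835} - \frac{109049}{H}) = - (\frac{185942}{129835} - \frac{109049}{-82666}) = - (185942 \cdot \frac{1}{129835} - - \frac{109049}{82666}) = - (\frac{185942}{129835} + \frac{109049}{82666}) = \left(-1\right) \frac{29529458287}{10732940110} = - \frac{29529458287}{10732940110}$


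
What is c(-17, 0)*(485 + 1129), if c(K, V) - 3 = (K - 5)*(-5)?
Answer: 182382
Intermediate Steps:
c(K, V) = 28 - 5*K (c(K, V) = 3 + (K - 5)*(-5) = 3 + (-5 + K)*(-5) = 3 + (25 - 5*K) = 28 - 5*K)
c(-17, 0)*(485 + 1129) = (28 - 5*(-17))*(485 + 1129) = (28 + 85)*1614 = 113*1614 = 182382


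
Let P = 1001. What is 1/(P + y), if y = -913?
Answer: 1/88 ≈ 0.011364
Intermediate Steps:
1/(P + y) = 1/(1001 - 913) = 1/88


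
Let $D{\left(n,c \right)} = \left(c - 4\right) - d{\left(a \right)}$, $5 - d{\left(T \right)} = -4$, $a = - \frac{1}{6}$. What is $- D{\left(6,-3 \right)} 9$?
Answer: $144$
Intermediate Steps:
$a = - \frac{1}{6}$ ($a = \left(-1\right) \frac{1}{6} = - \frac{1}{6} \approx -0.16667$)
$d{\left(T \right)} = 9$ ($d{\left(T \right)} = 5 - -4 = 5 + 4 = 9$)
$D{\left(n,c \right)} = -13 + c$ ($D{\left(n,c \right)} = \left(c - 4\right) - 9 = \left(-4 + c\right) - 9 = -13 + c$)
$- D{\left(6,-3 \right)} 9 = - (-13 - 3) 9 = \left(-1\right) \left(-16\right) 9 = 16 \cdot 9 = 144$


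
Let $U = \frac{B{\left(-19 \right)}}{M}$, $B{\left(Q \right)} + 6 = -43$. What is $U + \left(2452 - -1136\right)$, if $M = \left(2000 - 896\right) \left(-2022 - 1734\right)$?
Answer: $\frac{14878086961}{4146624} \approx 3588.0$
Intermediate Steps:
$M = -4146624$ ($M = 1104 \left(-3756\right) = -4146624$)
$B{\left(Q \right)} = -49$ ($B{\left(Q \right)} = -6 - 43 = -49$)
$U = \frac{49}{4146624}$ ($U = - \frac{49}{-4146624} = \left(-49\right) \left(- \frac{1}{4146624}\right) = \frac{49}{4146624} \approx 1.1817 \cdot 10^{-5}$)
$U + \left(2452 - -1136\right) = \frac{49}{4146624} + \left(2452 - -1136\right) = \frac{49}{4146624} + \left(2452 + 1136\right) = \frac{49}{4146624} + 3588 = \frac{14878086961}{4146624}$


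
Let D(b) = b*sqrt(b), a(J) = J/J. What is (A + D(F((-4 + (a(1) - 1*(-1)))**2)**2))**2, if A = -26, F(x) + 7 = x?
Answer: 1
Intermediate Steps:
a(J) = 1
F(x) = -7 + x
D(b) = b**(3/2)
(A + D(F((-4 + (a(1) - 1*(-1)))**2)**2))**2 = (-26 + ((-7 + (-4 + (1 - 1*(-1)))**2)**2)**(3/2))**2 = (-26 + ((-7 + (-4 + (1 + 1))**2)**2)**(3/2))**2 = (-26 + ((-7 + (-4 + 2)**2)**2)**(3/2))**2 = (-26 + ((-7 + (-2)**2)**2)**(3/2))**2 = (-26 + ((-7 + 4)**2)**(3/2))**2 = (-26 + ((-3)**2)**(3/2))**2 = (-26 + 9**(3/2))**2 = (-26 + 27)**2 = 1**2 = 1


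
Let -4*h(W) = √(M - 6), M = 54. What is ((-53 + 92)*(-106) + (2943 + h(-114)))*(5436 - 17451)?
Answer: 14309865 + 12015*√3 ≈ 1.4331e+7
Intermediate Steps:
h(W) = -√3 (h(W) = -√(54 - 6)/4 = -√3)
((-53 + 92)*(-106) + (2943 + h(-114)))*(5436 - 17451) = ((-53 + 92)*(-106) + (2943 - √3))*(5436 - 17451) = (39*(-106) + (2943 - √3))*(-12015) = (-4134 + (2943 - √3))*(-12015) = (-1191 - √3)*(-12015) = 14309865 + 12015*√3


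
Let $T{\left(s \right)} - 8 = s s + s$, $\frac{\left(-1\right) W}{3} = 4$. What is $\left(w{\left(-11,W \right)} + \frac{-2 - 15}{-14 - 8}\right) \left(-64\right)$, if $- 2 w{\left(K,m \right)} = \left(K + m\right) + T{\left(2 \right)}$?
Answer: $- \frac{3712}{11} \approx -337.45$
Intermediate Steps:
$W = -12$ ($W = \left(-3\right) 4 = -12$)
$T{\left(s \right)} = 8 + s + s^{2}$ ($T{\left(s \right)} = 8 + \left(s s + s\right) = 8 + \left(s^{2} + s\right) = 8 + \left(s + s^{2}\right) = 8 + s + s^{2}$)
$w{\left(K,m \right)} = -7 - \frac{K}{2} - \frac{m}{2}$ ($w{\left(K,m \right)} = - \frac{\left(K + m\right) + \left(8 + 2 + 2^{2}\right)}{2} = - \frac{\left(K + m\right) + \left(8 + 2 + 4\right)}{2} = - \frac{\left(K + m\right) + 14}{2} = - \frac{14 + K + m}{2} = -7 - \frac{K}{2} - \frac{m}{2}$)
$\left(w{\left(-11,W \right)} + \frac{-2 - 15}{-14 - 8}\right) \left(-64\right) = \left(\left(-7 - - \frac{11}{2} - -6\right) + \frac{-2 - 15}{-14 - 8}\right) \left(-64\right) = \left(\left(-7 + \frac{11}{2} + 6\right) - \frac{17}{-22}\right) \left(-64\right) = \left(\frac{9}{2} - - \frac{17}{22}\right) \left(-64\right) = \left(\frac{9}{2} + \frac{17}{22}\right) \left(-64\right) = \frac{58}{11} \left(-64\right) = - \frac{3712}{11}$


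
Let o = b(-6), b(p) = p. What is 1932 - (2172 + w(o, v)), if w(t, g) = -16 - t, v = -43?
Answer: -230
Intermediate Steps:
o = -6
1932 - (2172 + w(o, v)) = 1932 - (2172 + (-16 - 1*(-6))) = 1932 - (2172 + (-16 + 6)) = 1932 - (2172 - 10) = 1932 - 1*2162 = 1932 - 2162 = -230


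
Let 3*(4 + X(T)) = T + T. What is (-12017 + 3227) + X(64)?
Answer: -26254/3 ≈ -8751.3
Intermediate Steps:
X(T) = -4 + 2*T/3 (X(T) = -4 + (T + T)/3 = -4 + (2*T)/3 = -4 + 2*T/3)
(-12017 + 3227) + X(64) = (-12017 + 3227) + (-4 + (2/3)*64) = -8790 + (-4 + 128/3) = -8790 + 116/3 = -26254/3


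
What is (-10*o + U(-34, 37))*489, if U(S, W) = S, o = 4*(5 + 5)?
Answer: -212226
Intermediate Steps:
o = 40 (o = 4*10 = 40)
(-10*o + U(-34, 37))*489 = (-10*40 - 34)*489 = (-400 - 34)*489 = -434*489 = -212226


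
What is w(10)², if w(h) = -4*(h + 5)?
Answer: 3600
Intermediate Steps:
w(h) = -20 - 4*h (w(h) = -4*(5 + h) = -20 - 4*h)
w(10)² = (-20 - 4*10)² = (-20 - 40)² = (-60)² = 3600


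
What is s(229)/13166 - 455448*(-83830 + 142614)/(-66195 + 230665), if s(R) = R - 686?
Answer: -176247060173651/1082706010 ≈ -1.6278e+5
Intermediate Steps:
s(R) = -686 + R
s(229)/13166 - 455448*(-83830 + 142614)/(-66195 + 230665) = (-686 + 229)/13166 - 455448*(-83830 + 142614)/(-66195 + 230665) = -457*1/13166 - 455448/(164470/58784) = -457/13166 - 455448/(164470*(1/58784)) = -457/13166 - 455448/82235/29392 = -457/13166 - 455448*29392/82235 = -457/13166 - 13386527616/82235 = -176247060173651/1082706010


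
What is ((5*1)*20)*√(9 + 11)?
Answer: 200*√5 ≈ 447.21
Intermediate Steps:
((5*1)*20)*√(9 + 11) = (5*20)*√20 = 100*(2*√5) = 200*√5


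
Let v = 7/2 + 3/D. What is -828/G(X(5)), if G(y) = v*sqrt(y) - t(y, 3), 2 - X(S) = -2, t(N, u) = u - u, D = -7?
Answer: -5796/43 ≈ -134.79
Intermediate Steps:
t(N, u) = 0
v = 43/14 (v = 7/2 + 3/(-7) = 7*(1/2) + 3*(-1/7) = 7/2 - 3/7 = 43/14 ≈ 3.0714)
X(S) = 4 (X(S) = 2 - 1*(-2) = 2 + 2 = 4)
G(y) = 43*sqrt(y)/14 (G(y) = 43*sqrt(y)/14 - 1*0 = 43*sqrt(y)/14 + 0 = 43*sqrt(y)/14)
-828/G(X(5)) = -828/(43*sqrt(4)/14) = -828/((43/14)*2) = -828/43/7 = -828*7/43 = -5796/43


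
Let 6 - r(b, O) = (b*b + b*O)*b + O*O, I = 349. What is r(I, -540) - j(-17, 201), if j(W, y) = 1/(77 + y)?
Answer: 6386326365/278 ≈ 2.2972e+7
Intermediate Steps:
r(b, O) = 6 - O**2 - b*(b**2 + O*b) (r(b, O) = 6 - ((b*b + b*O)*b + O*O) = 6 - ((b**2 + O*b)*b + O**2) = 6 - (b*(b**2 + O*b) + O**2) = 6 - (O**2 + b*(b**2 + O*b)) = 6 + (-O**2 - b*(b**2 + O*b)) = 6 - O**2 - b*(b**2 + O*b))
r(I, -540) - j(-17, 201) = (6 - 1*(-540)**2 - 1*349**3 - 1*(-540)*349**2) - 1/(77 + 201) = (6 - 1*291600 - 1*42508549 - 1*(-540)*121801) - 1/278 = (6 - 291600 - 42508549 + 65772540) - 1*1/278 = 22972397 - 1/278 = 6386326365/278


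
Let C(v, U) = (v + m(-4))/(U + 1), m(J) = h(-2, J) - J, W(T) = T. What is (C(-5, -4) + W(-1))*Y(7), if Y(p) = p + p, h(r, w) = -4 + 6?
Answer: -56/3 ≈ -18.667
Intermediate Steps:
h(r, w) = 2
Y(p) = 2*p
m(J) = 2 - J
C(v, U) = (6 + v)/(1 + U) (C(v, U) = (v + (2 - 1*(-4)))/(U + 1) = (v + (2 + 4))/(1 + U) = (v + 6)/(1 + U) = (6 + v)/(1 + U))
(C(-5, -4) + W(-1))*Y(7) = ((6 - 5)/(1 - 4) - 1)*(2*7) = (1/(-3) - 1)*14 = (-⅓*1 - 1)*14 = (-⅓ - 1)*14 = -4/3*14 = -56/3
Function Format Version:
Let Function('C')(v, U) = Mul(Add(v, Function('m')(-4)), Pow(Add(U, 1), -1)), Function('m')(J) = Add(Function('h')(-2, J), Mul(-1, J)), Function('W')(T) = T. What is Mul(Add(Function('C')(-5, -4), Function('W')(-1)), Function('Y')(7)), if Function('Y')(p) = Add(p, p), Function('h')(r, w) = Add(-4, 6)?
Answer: Rational(-56, 3) ≈ -18.667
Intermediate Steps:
Function('h')(r, w) = 2
Function('Y')(p) = Mul(2, p)
Function('m')(J) = Add(2, Mul(-1, J))
Function('C')(v, U) = Mul(Pow(Add(1, U), -1), Add(6, v)) (Function('C')(v, U) = Mul(Add(v, Add(2, Mul(-1, -4))), Pow(Add(U, 1), -1)) = Mul(Add(v, Add(2, 4)), Pow(Add(1, U), -1)) = Mul(Add(v, 6), Pow(Add(1, U), -1)) = Mul(Add(6, v), Pow(Add(1, U), -1)) = Mul(Pow(Add(1, U), -1), Add(6, v)))
Mul(Add(Function('C')(-5, -4), Function('W')(-1)), Function('Y')(7)) = Mul(Add(Mul(Pow(Add(1, -4), -1), Add(6, -5)), -1), Mul(2, 7)) = Mul(Add(Mul(Pow(-3, -1), 1), -1), 14) = Mul(Add(Mul(Rational(-1, 3), 1), -1), 14) = Mul(Add(Rational(-1, 3), -1), 14) = Mul(Rational(-4, 3), 14) = Rational(-56, 3)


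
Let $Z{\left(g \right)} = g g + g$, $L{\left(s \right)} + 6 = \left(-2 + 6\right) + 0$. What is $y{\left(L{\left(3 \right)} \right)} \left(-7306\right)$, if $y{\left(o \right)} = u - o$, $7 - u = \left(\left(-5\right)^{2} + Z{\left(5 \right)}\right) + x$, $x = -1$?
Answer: $328770$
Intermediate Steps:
$L{\left(s \right)} = -2$ ($L{\left(s \right)} = -6 + \left(\left(-2 + 6\right) + 0\right) = -6 + \left(4 + 0\right) = -6 + 4 = -2$)
$Z{\left(g \right)} = g + g^{2}$ ($Z{\left(g \right)} = g^{2} + g = g + g^{2}$)
$u = -47$ ($u = 7 - \left(\left(\left(-5\right)^{2} + 5 \left(1 + 5\right)\right) - 1\right) = 7 - \left(\left(25 + 5 \cdot 6\right) - 1\right) = 7 - \left(\left(25 + 30\right) - 1\right) = 7 - \left(55 - 1\right) = 7 - 54 = -47$)
$y{\left(o \right)} = -47 - o$
$y{\left(L{\left(3 \right)} \right)} \left(-7306\right) = \left(-47 - -2\right) \left(-7306\right) = \left(-47 + 2\right) \left(-7306\right) = \left(-45\right) \left(-7306\right) = 328770$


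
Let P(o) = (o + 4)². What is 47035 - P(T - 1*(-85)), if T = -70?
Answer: 46674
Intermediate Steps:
P(o) = (4 + o)²
47035 - P(T - 1*(-85)) = 47035 - (4 + (-70 - 1*(-85)))² = 47035 - (4 + (-70 + 85))² = 47035 - (4 + 15)² = 47035 - 1*19² = 47035 - 1*361 = 47035 - 361 = 46674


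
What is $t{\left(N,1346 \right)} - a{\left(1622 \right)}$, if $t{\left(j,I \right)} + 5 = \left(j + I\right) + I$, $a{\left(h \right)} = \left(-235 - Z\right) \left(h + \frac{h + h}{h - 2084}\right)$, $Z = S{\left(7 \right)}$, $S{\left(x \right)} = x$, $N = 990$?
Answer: $\frac{8284537}{21} \approx 3.945 \cdot 10^{5}$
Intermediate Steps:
$Z = 7$
$a{\left(h \right)} = - 242 h - \frac{484 h}{-2084 + h}$ ($a{\left(h \right)} = \left(-235 - 7\right) \left(h + \frac{h + h}{h - 2084}\right) = \left(-235 - 7\right) \left(h + \frac{2 h}{-2084 + h}\right) = - 242 \left(h + \frac{2 h}{-2084 + h}\right) = - 242 h - \frac{484 h}{-2084 + h}$)
$t{\left(j,I \right)} = -5 + j + 2 I$ ($t{\left(j,I \right)} = -5 + \left(\left(j + I\right) + I\right) = -5 + \left(\left(I + j\right) + I\right) = -5 + \left(j + 2 I\right) = -5 + j + 2 I$)
$t{\left(N,1346 \right)} - a{\left(1622 \right)} = \left(-5 + 990 + 2 \cdot 1346\right) - 242 \cdot 1622 \frac{1}{-2084 + 1622} \left(2082 - 1622\right) = \left(-5 + 990 + 2692\right) - 242 \cdot 1622 \frac{1}{-462} \left(2082 - 1622\right) = 3677 - 242 \cdot 1622 \left(- \frac{1}{462}\right) 460 = 3677 - - \frac{8207320}{21} = 3677 + \frac{8207320}{21} = \frac{8284537}{21}$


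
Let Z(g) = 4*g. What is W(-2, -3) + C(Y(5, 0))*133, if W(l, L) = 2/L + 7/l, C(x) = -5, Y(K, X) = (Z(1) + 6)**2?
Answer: -4015/6 ≈ -669.17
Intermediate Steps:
Y(K, X) = 100 (Y(K, X) = (4*1 + 6)**2 = (4 + 6)**2 = 10**2 = 100)
W(-2, -3) + C(Y(5, 0))*133 = (2/(-3) + 7/(-2)) - 5*133 = (2*(-1/3) + 7*(-1/2)) - 665 = (-2/3 - 7/2) - 665 = -25/6 - 665 = -4015/6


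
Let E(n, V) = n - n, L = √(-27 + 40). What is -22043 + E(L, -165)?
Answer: -22043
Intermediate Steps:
L = √13 ≈ 3.6056
E(n, V) = 0
-22043 + E(L, -165) = -22043 + 0 = -22043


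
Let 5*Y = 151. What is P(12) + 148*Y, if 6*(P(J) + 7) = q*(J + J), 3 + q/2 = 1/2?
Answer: 22213/5 ≈ 4442.6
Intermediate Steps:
Y = 151/5 (Y = (1/5)*151 = 151/5 ≈ 30.200)
q = -5 (q = -6 + 2/2 = -6 + 2*(1/2) = -6 + 1 = -5)
P(J) = -7 - 5*J/3 (P(J) = -7 + (-5*(J + J))/6 = -7 + (-10*J)/6 = -7 - 5*J/3)
P(12) + 148*Y = (-7 - 5/3*12) + 148*(151/5) = (-7 - 20) + 22348/5 = -27 + 22348/5 = 22213/5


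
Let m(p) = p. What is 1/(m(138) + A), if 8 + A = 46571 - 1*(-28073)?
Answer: 1/74774 ≈ 1.3374e-5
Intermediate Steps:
A = 74636 (A = -8 + (46571 - 1*(-28073)) = -8 + (46571 + 28073) = -8 + 74644 = 74636)
1/(m(138) + A) = 1/(138 + 74636) = 1/74774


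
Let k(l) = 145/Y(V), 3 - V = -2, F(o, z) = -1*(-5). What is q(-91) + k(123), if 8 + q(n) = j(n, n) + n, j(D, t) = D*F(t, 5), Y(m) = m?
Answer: -525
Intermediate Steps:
F(o, z) = 5
V = 5 (V = 3 - 1*(-2) = 3 + 2 = 5)
j(D, t) = 5*D (j(D, t) = D*5 = 5*D)
q(n) = -8 + 6*n (q(n) = -8 + (5*n + n) = -8 + 6*n)
k(l) = 29 (k(l) = 145/5 = 145*(⅕) = 29)
q(-91) + k(123) = (-8 + 6*(-91)) + 29 = (-8 - 546) + 29 = -554 + 29 = -525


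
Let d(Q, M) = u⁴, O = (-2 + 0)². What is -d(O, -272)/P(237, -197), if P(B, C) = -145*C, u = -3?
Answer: -81/28565 ≈ -0.0028356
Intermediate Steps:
O = 4 (O = (-2)² = 4)
d(Q, M) = 81 (d(Q, M) = (-3)⁴ = 81)
-d(O, -272)/P(237, -197) = -81/((-145*(-197))) = -81/28565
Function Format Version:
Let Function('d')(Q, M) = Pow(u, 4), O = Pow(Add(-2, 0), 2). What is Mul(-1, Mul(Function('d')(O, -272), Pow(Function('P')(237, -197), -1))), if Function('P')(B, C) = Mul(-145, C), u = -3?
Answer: Rational(-81, 28565) ≈ -0.0028356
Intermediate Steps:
O = 4 (O = Pow(-2, 2) = 4)
Function('d')(Q, M) = 81 (Function('d')(Q, M) = Pow(-3, 4) = 81)
Mul(-1, Mul(Function('d')(O, -272), Pow(Function('P')(237, -197), -1))) = Mul(-1, Mul(81, Pow(Mul(-145, -197), -1))) = Mul(-1, Mul(81, Pow(28565, -1))) = Mul(-1, Mul(81, Rational(1, 28565))) = Mul(-1, Rational(81, 28565)) = Rational(-81, 28565)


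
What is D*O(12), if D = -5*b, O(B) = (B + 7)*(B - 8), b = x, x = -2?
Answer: 760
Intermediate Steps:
b = -2
O(B) = (-8 + B)*(7 + B) (O(B) = (7 + B)*(-8 + B) = (-8 + B)*(7 + B))
D = 10 (D = -5*(-2) = 10)
D*O(12) = 10*(-56 + 12² - 1*12) = 10*(-56 + 144 - 12) = 10*76 = 760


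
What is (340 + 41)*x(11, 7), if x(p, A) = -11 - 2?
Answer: -4953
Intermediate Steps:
x(p, A) = -13
(340 + 41)*x(11, 7) = (340 + 41)*(-13) = 381*(-13) = -4953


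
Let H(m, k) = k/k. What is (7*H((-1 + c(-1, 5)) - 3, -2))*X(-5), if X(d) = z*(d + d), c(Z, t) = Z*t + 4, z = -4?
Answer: 280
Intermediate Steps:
c(Z, t) = 4 + Z*t
H(m, k) = 1
X(d) = -8*d (X(d) = -4*(d + d) = -8*d)
(7*H((-1 + c(-1, 5)) - 3, -2))*X(-5) = (7*1)*(-8*(-5)) = 7*40 = 280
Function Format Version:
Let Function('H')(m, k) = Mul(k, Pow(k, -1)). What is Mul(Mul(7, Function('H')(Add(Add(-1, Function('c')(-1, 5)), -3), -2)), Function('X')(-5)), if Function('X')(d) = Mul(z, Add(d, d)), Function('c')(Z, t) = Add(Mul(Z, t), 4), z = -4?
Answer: 280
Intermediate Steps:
Function('c')(Z, t) = Add(4, Mul(Z, t))
Function('H')(m, k) = 1
Function('X')(d) = Mul(-8, d) (Function('X')(d) = Mul(-4, Add(d, d)) = Mul(-4, Mul(2, d)) = Mul(-8, d))
Mul(Mul(7, Function('H')(Add(Add(-1, Function('c')(-1, 5)), -3), -2)), Function('X')(-5)) = Mul(Mul(7, 1), Mul(-8, -5)) = Mul(7, 40) = 280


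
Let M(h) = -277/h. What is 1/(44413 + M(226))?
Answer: 226/10037061 ≈ 2.2517e-5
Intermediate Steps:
1/(44413 + M(226)) = 1/(44413 - 277/226) = 1/(10037061/226) = 226/10037061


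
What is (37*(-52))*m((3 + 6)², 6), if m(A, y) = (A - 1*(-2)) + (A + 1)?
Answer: -317460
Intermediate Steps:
m(A, y) = 3 + 2*A (m(A, y) = (A + 2) + (1 + A) = (2 + A) + (1 + A) = 3 + 2*A)
(37*(-52))*m((3 + 6)², 6) = (37*(-52))*(3 + 2*(3 + 6)²) = -1924*(3 + 2*9²) = -1924*(3 + 2*81) = -1924*(3 + 162) = -1924*165 = -317460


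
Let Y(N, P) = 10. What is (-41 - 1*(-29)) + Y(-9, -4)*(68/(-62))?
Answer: -712/31 ≈ -22.968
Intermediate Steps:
(-41 - 1*(-29)) + Y(-9, -4)*(68/(-62)) = (-41 - 1*(-29)) + 10*(68/(-62)) = (-41 + 29) + 10*(68*(-1/62)) = -12 + 10*(-34/31) = -12 - 340/31 = -712/31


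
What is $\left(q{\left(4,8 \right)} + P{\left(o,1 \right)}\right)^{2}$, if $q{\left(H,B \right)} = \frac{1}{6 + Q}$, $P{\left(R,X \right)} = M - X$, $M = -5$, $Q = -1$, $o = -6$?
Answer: $\frac{841}{25} \approx 33.64$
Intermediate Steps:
$P{\left(R,X \right)} = -5 - X$
$q{\left(H,B \right)} = \frac{1}{5}$ ($q{\left(H,B \right)} = \frac{1}{6 - 1} = \frac{1}{5}$)
$\left(q{\left(4,8 \right)} + P{\left(o,1 \right)}\right)^{2} = \left(\frac{1}{5} - 6\right)^{2} = \left(- \frac{29}{5}\right)^{2} = \frac{841}{25}$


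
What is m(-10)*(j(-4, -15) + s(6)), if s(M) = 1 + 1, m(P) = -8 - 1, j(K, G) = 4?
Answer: -54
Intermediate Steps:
m(P) = -9
s(M) = 2
m(-10)*(j(-4, -15) + s(6)) = -9*(4 + 2) = -9*6 = -54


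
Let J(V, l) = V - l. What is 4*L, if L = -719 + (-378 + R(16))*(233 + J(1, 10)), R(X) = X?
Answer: -327228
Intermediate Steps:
L = -81807 (L = -719 + (-378 + 16)*(233 + (1 - 1*10)) = -719 - 362*(233 + (1 - 10)) = -719 - 362*(233 - 9) = -719 - 362*224 = -719 - 81088 = -81807)
4*L = 4*(-81807) = -327228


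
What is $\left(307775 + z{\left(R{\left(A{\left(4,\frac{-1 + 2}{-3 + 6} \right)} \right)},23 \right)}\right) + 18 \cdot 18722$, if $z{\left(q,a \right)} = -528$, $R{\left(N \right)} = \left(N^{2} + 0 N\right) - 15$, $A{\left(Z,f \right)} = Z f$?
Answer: $644243$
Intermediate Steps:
$R{\left(N \right)} = -15 + N^{2}$ ($R{\left(N \right)} = \left(N^{2} + 0\right) - 15 = N^{2} - 15 = -15 + N^{2}$)
$\left(307775 + z{\left(R{\left(A{\left(4,\frac{-1 + 2}{-3 + 6} \right)} \right)},23 \right)}\right) + 18 \cdot 18722 = \left(307775 - 528\right) + 18 \cdot 18722 = 307247 + 336996 = 644243$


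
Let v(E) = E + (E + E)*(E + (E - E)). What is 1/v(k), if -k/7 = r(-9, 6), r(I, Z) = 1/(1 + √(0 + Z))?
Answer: 103/1141 + 33*√6/1141 ≈ 0.16112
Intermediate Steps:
r(I, Z) = 1/(1 + √Z)
k = -7/(1 + √6) ≈ -2.0293
v(E) = E + 2*E² (v(E) = E + (2*E)*(E + 0) = E + (2*E)*E = E + 2*E²)
1/v(k) = 1/((7/5 - 7*√6/5)*(1 + 2*(7/5 - 7*√6/5))) = 1/((7/5 - 7*√6/5)*(1 + (14/5 - 14*√6/5))) = 1/((7/5 - 7*√6/5)*(19/5 - 14*√6/5))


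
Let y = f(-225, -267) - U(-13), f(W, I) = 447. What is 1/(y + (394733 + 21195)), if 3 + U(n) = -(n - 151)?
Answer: 1/416214 ≈ 2.4026e-6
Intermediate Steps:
U(n) = 148 - n (U(n) = -3 - (n - 151) = -3 - (-151 + n) = -3 + (151 - n) = 148 - n)
y = 286 (y = 447 - (148 - 1*(-13)) = 447 - (148 + 13) = 447 - 1*161 = 447 - 161 = 286)
1/(y + (394733 + 21195)) = 1/(286 + (394733 + 21195)) = 1/(286 + 415928) = 1/416214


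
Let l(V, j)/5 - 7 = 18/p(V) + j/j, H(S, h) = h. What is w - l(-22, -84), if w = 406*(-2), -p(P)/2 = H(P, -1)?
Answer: -897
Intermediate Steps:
p(P) = 2 (p(P) = -2*(-1) = 2)
w = -812
l(V, j) = 85 (l(V, j) = 35 + 5*(18/2 + j/j) = 35 + 5*(18*(½) + 1) = 35 + 5*(9 + 1) = 35 + 5*10 = 35 + 50 = 85)
w - l(-22, -84) = -812 - 1*85 = -812 - 85 = -897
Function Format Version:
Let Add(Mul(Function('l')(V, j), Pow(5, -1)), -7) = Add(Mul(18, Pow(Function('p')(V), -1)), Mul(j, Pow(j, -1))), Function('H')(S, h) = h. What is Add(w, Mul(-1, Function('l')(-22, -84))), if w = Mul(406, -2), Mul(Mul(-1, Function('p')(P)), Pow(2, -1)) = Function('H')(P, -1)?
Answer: -897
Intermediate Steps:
Function('p')(P) = 2 (Function('p')(P) = Mul(-2, -1) = 2)
w = -812
Function('l')(V, j) = 85 (Function('l')(V, j) = Add(35, Mul(5, Add(Mul(18, Pow(2, -1)), Mul(j, Pow(j, -1))))) = Add(35, Mul(5, Add(Mul(18, Rational(1, 2)), 1))) = Add(35, Mul(5, Add(9, 1))) = Add(35, Mul(5, 10)) = Add(35, 50) = 85)
Add(w, Mul(-1, Function('l')(-22, -84))) = Add(-812, Mul(-1, 85)) = Add(-812, -85) = -897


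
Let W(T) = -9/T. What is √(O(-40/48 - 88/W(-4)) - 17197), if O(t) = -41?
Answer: 13*I*√102 ≈ 131.29*I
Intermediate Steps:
√(O(-40/48 - 88/W(-4)) - 17197) = √(-41 - 17197) = √(-17238) = 13*I*√102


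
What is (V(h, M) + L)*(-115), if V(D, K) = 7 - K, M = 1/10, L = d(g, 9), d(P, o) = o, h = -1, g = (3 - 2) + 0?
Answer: -3657/2 ≈ -1828.5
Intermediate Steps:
g = 1 (g = 1 + 0 = 1)
L = 9
M = ⅒ ≈ 0.10000
(V(h, M) + L)*(-115) = ((7 - 1*⅒) + 9)*(-115) = ((7 - ⅒) + 9)*(-115) = (69/10 + 9)*(-115) = (159/10)*(-115) = -3657/2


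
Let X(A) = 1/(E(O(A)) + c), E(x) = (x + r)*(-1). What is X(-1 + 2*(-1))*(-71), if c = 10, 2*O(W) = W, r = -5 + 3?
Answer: -142/27 ≈ -5.2593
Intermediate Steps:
r = -2
O(W) = W/2
E(x) = 2 - x (E(x) = (x - 2)*(-1) = (-2 + x)*(-1) = 2 - x)
X(A) = 1/(12 - A/2) (X(A) = 1/((2 - A/2) + 10) = 1/(12 - A/2))
X(-1 + 2*(-1))*(-71) = -2/(-24 + (-1 + 2*(-1)))*(-71) = -2/(-24 + (-1 - 2))*(-71) = -2/(-24 - 3)*(-71) = -2/(-27)*(-71) = -2*(-1/27)*(-71) = (2/27)*(-71) = -142/27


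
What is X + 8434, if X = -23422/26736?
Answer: 112734001/13368 ≈ 8433.1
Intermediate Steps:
X = -11711/13368 (X = -23422*1/26736 = -11711/13368 ≈ -0.87605)
X + 8434 = -11711/13368 + 8434 = 112734001/13368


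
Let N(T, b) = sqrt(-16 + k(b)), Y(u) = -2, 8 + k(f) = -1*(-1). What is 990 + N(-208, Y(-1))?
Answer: 990 + I*sqrt(23) ≈ 990.0 + 4.7958*I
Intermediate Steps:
k(f) = -7 (k(f) = -8 - 1*(-1) = -8 + 1 = -7)
N(T, b) = I*sqrt(23) (N(T, b) = sqrt(-16 - 7) = sqrt(-23) = I*sqrt(23))
990 + N(-208, Y(-1)) = 990 + I*sqrt(23)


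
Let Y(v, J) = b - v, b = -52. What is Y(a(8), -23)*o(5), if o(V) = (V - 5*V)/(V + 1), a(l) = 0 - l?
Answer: 440/3 ≈ 146.67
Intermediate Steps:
a(l) = -l
o(V) = -4*V/(1 + V) (o(V) = (-4*V)/(1 + V) = -4*V/(1 + V))
Y(v, J) = -52 - v
Y(a(8), -23)*o(5) = (-52 - (-1)*8)*(-4*5/(1 + 5)) = (-52 - 1*(-8))*(-4*5/6) = (-52 + 8)*(-4*5*⅙) = -44*(-10/3) = 440/3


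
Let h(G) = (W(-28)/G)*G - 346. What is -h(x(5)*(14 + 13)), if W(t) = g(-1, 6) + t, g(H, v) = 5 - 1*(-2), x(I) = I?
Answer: 367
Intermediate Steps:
g(H, v) = 7 (g(H, v) = 5 + 2 = 7)
W(t) = 7 + t
h(G) = -367 (h(G) = ((7 - 28)/G)*G - 346 = (-21/G)*G - 346 = -21 - 346 = -367)
-h(x(5)*(14 + 13)) = -1*(-367) = 367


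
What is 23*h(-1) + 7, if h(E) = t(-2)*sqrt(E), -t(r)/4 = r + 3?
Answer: 7 - 92*I ≈ 7.0 - 92.0*I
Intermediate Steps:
t(r) = -12 - 4*r (t(r) = -4*(r + 3) = -4*(3 + r) = -12 - 4*r)
h(E) = -4*sqrt(E) (h(E) = (-12 - 4*(-2))*sqrt(E) = (-12 + 8)*sqrt(E) = -4*sqrt(E))
23*h(-1) + 7 = 23*(-4*I) + 7 = -92*I + 7 = 7 - 92*I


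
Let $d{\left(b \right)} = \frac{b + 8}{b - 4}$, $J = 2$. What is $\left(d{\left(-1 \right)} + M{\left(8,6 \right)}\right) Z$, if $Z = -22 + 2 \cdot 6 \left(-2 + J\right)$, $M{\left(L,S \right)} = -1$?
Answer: $\frac{264}{5} \approx 52.8$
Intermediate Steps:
$d{\left(b \right)} = \frac{8 + b}{-4 + b}$
$Z = -22$ ($Z = -22 + 2 \cdot 6 \left(-2 + 2\right) = -22 + 12 \cdot 0 = -22 + 0 = -22$)
$\left(d{\left(-1 \right)} + M{\left(8,6 \right)}\right) Z = \left(\frac{8 - 1}{-4 - 1} - 1\right) \left(-22\right) = \left(\frac{1}{-5} \cdot 7 - 1\right) \left(-22\right) = \left(\left(- \frac{1}{5}\right) 7 - 1\right) \left(-22\right) = \left(- \frac{7}{5} - 1\right) \left(-22\right) = \left(- \frac{12}{5}\right) \left(-22\right) = \frac{264}{5}$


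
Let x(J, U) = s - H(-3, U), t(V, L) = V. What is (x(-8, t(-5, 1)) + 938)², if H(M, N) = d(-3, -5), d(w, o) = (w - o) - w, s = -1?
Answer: 868624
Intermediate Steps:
d(w, o) = -o
H(M, N) = 5 (H(M, N) = -1*(-5) = 5)
x(J, U) = -6 (x(J, U) = -1 - 1*5 = -1 - 5 = -6)
(x(-8, t(-5, 1)) + 938)² = (-6 + 938)² = 932² = 868624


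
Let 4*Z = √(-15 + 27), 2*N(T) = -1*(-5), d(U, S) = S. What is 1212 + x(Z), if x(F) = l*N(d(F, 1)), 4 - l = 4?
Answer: 1212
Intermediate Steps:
l = 0 (l = 4 - 1*4 = 4 - 4 = 0)
N(T) = 5/2 (N(T) = (-1*(-5))/2 = (½)*5 = 5/2)
Z = √3/2 (Z = √(-15 + 27)/4 = √12/4 = (2*√3)/4 = √3/2 ≈ 0.86602)
x(F) = 0 (x(F) = 0*(5/2) = 0)
1212 + x(Z) = 1212 + 0 = 1212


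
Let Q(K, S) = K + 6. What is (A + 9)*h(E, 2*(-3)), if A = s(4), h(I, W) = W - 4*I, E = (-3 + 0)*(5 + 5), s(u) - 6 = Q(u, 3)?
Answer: 2850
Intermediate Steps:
Q(K, S) = 6 + K
s(u) = 12 + u (s(u) = 6 + (6 + u) = 12 + u)
E = -30 (E = -3*10 = -30)
A = 16 (A = 12 + 4 = 16)
(A + 9)*h(E, 2*(-3)) = (16 + 9)*(2*(-3) - 4*(-30)) = 25*(-6 + 120) = 25*114 = 2850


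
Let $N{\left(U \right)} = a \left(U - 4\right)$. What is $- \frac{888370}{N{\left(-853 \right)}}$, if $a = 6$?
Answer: $\frac{444185}{2571} \approx 172.77$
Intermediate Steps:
$N{\left(U \right)} = -24 + 6 U$ ($N{\left(U \right)} = 6 \left(U - 4\right) = 6 \left(-4 + U\right) = -24 + 6 U$)
$- \frac{888370}{N{\left(-853 \right)}} = - \frac{888370}{-24 + 6 \left(-853\right)} = - \frac{888370}{-24 - 5118} = - \frac{888370}{-5142} = \left(-888370\right) \left(- \frac{1}{5142}\right) = \frac{444185}{2571}$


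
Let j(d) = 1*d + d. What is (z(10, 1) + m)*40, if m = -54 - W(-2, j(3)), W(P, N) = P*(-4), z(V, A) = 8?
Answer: -2160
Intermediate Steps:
j(d) = 2*d (j(d) = d + d = 2*d)
W(P, N) = -4*P
m = -62 (m = -54 - (-4)*(-2) = -54 - 1*8 = -54 - 8 = -62)
(z(10, 1) + m)*40 = (8 - 62)*40 = -54*40 = -2160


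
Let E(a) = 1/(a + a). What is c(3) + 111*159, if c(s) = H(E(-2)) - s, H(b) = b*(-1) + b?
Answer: 17646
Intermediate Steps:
E(a) = 1/(2*a)
H(b) = 0 (H(b) = -b + b = 0)
c(s) = -s (c(s) = 0 - s = -s)
c(3) + 111*159 = -1*3 + 111*159 = -3 + 17649 = 17646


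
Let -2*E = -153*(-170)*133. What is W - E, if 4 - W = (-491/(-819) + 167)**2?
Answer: 1141353102413/670761 ≈ 1.7016e+6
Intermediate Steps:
E = -1729665 (E = -(-153*(-170))*133/2 = -13005*133 = -1/2*3459330 = -1729665)
W = -18838722652/670761 (W = 4 - (-491/(-819) + 167)**2 = 4 - (-491*(-1/819) + 167)**2 = 4 - (491/819 + 167)**2 = 4 - (137264/819)**2 = 4 - 1*18841405696/670761 = 4 - 18841405696/670761 = -18838722652/670761 ≈ -28086.)
W - E = -18838722652/670761 - 1*(-1729665) = -18838722652/670761 + 1729665 = 1141353102413/670761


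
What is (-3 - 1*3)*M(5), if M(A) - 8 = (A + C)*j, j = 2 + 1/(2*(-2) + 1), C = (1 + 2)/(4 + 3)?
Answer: -716/7 ≈ -102.29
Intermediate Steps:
C = 3/7 ≈ 0.42857
j = 5/3 (j = 2 + 1/(-4 + 1) = 2 + 1/(-3) = 2 - ⅓ = 5/3 ≈ 1.6667)
M(A) = 61/7 + 5*A/3 (M(A) = 8 + (A + 3/7)*(5/3) = 8 + (3/7 + A)*(5/3) = 8 + (5/7 + 5*A/3) = 61/7 + 5*A/3)
(-3 - 1*3)*M(5) = (-3 - 1*3)*(61/7 + (5/3)*5) = (-3 - 3)*(61/7 + 25/3) = -6*358/21 = -716/7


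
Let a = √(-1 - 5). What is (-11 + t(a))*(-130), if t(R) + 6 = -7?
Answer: 3120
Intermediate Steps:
a = I*√6 (a = √(-6) = I*√6 ≈ 2.4495*I)
t(R) = -13 (t(R) = -6 - 7 = -13)
(-11 + t(a))*(-130) = (-11 - 13)*(-130) = -24*(-130) = 3120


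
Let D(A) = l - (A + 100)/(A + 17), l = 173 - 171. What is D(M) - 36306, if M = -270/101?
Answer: -52541718/1447 ≈ -36311.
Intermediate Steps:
M = -270/101 (M = -270*1/101 = -270/101 ≈ -2.6733)
l = 2
D(A) = 2 - (100 + A)/(17 + A) (D(A) = 2 - (A + 100)/(A + 17) = 2 - (100 + A)/(17 + A))
D(M) - 36306 = (-66 - 270/101)/(17 - 270/101) - 36306 = -6936/101/(1447/101) - 36306 = (101/1447)*(-6936/101) - 36306 = -6936/1447 - 36306 = -52541718/1447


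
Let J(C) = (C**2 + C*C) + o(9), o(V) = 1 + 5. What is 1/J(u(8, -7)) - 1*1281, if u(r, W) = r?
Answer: -171653/134 ≈ -1281.0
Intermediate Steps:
o(V) = 6
J(C) = 6 + 2*C**2 (J(C) = (C**2 + C*C) + 6 = (C**2 + C**2) + 6 = 2*C**2 + 6 = 6 + 2*C**2)
1/J(u(8, -7)) - 1*1281 = 1/(6 + 2*8**2) - 1*1281 = 1/(6 + 2*64) - 1281 = 1/(6 + 128) - 1281 = 1/134 - 1281 = -171653/134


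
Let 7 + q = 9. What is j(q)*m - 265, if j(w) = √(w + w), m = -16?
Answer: -297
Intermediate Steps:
q = 2 (q = -7 + 9 = 2)
j(w) = √2*√w (j(w) = √(2*w) = √2*√w)
j(q)*m - 265 = (√2*√2)*(-16) - 265 = 2*(-16) - 265 = -32 - 265 = -297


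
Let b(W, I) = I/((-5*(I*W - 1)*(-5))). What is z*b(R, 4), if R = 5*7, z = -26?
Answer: -104/3475 ≈ -0.029928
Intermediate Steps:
R = 35
b(W, I) = I/(-25 + 25*I*W) (b(W, I) = I/((-5*(-1 + I*W)*(-5))) = I/(((5 - 5*I*W)*(-5))) = I/(-25 + 25*I*W))
z*b(R, 4) = -26*4/(25*(-1 + 4*35)) = -26*4/(25*(-1 + 140)) = -26*4/(25*139) = -26*4/3475 = -104/3475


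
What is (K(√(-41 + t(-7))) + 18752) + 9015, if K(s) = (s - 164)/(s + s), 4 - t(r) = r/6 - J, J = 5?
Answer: 55535/2 + 82*I*√1110/185 ≈ 27768.0 + 14.767*I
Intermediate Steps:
t(r) = 9 - r/6 (t(r) = 4 - (r/6 - 1*5) = 4 - (r*(⅙) - 5) = 4 - (r/6 - 5) = 4 - (-5 + r/6) = 4 + (5 - r/6) = 9 - r/6)
K(s) = (-164 + s)/(2*s) (K(s) = (-164 + s)/((2*s)) = (-164 + s)*(1/(2*s)) = (-164 + s)/(2*s))
(K(√(-41 + t(-7))) + 18752) + 9015 = ((-164 + √(-41 + (9 - ⅙*(-7))))/(2*(√(-41 + (9 - ⅙*(-7))))) + 18752) + 9015 = ((-164 + √(-41 + (9 + 7/6)))/(2*(√(-41 + (9 + 7/6)))) + 18752) + 9015 = ((-164 + √(-41 + 61/6))/(2*(√(-41 + 61/6))) + 18752) + 9015 = ((-164 + √(-185/6))/(2*(√(-185/6))) + 18752) + 9015 = ((-164 + I*√1110/6)/(2*((I*√1110/6))) + 18752) + 9015 = ((-I*√1110/185)*(-164 + I*√1110/6)/2 + 18752) + 9015 = (-I*√1110*(-164 + I*√1110/6)/370 + 18752) + 9015 = (18752 - I*√1110*(-164 + I*√1110/6)/370) + 9015 = 27767 - I*√1110*(-164 + I*√1110/6)/370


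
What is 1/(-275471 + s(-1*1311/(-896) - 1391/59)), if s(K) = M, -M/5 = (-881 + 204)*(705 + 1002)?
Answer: 1/5502724 ≈ 1.8173e-7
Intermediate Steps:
M = 5778195 (M = -5*(-881 + 204)*(705 + 1002) = -(-3385)*1707 = -5*(-1155639) = 5778195)
s(K) = 5778195
1/(-275471 + s(-1*1311/(-896) - 1391/59)) = 1/(-275471 + 5778195) = 1/5502724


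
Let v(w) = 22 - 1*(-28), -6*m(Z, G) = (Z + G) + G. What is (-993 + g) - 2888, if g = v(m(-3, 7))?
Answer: -3831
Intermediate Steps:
m(Z, G) = -G/3 - Z/6 (m(Z, G) = -((Z + G) + G)/6 = -((G + Z) + G)/6 = -(Z + 2*G)/6 = -G/3 - Z/6)
v(w) = 50 (v(w) = 22 + 28 = 50)
g = 50
(-993 + g) - 2888 = (-993 + 50) - 2888 = -943 - 2888 = -3831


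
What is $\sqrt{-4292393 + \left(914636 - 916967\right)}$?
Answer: $2 i \sqrt{1073681} \approx 2072.4 i$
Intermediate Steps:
$\sqrt{-4292393 + \left(914636 - 916967\right)} = \sqrt{-4292393 - 2331} = \sqrt{-4294724} = 2 i \sqrt{1073681}$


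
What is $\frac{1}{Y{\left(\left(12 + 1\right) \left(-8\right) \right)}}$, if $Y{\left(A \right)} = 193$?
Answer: $\frac{1}{193} \approx 0.0051813$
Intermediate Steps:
$\frac{1}{Y{\left(\left(12 + 1\right) \left(-8\right) \right)}} = \frac{1}{193}$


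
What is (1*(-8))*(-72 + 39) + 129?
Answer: 393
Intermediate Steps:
(1*(-8))*(-72 + 39) + 129 = -8*(-33) + 129 = 264 + 129 = 393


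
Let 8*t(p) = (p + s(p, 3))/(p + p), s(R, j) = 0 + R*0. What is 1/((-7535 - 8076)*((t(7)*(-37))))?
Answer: 16/577607 ≈ 2.7701e-5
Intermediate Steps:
s(R, j) = 0 (s(R, j) = 0 + 0 = 0)
t(p) = 1/16 (t(p) = ((p + 0)/(p + p))/8 = (p/((2*p)))/8 = (p*(1/(2*p)))/8 = (1/8)*(1/2) = 1/16)
1/((-7535 - 8076)*((t(7)*(-37)))) = 1/((-7535 - 8076)*(((1/16)*(-37)))) = 1/((-15611)*(-37/16)) = -1/15611*(-16/37) = 16/577607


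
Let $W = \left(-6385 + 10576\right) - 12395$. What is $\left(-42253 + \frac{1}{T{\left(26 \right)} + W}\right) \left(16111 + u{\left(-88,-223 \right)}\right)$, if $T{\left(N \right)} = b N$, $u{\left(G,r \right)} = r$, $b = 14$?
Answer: $- \frac{328944676353}{490} \approx -6.7132 \cdot 10^{8}$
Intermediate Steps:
$W = -8204$ ($W = 4191 - 12395 = -8204$)
$T{\left(N \right)} = 14 N$
$\left(-42253 + \frac{1}{T{\left(26 \right)} + W}\right) \left(16111 + u{\left(-88,-223 \right)}\right) = \left(-42253 + \frac{1}{14 \cdot 26 - 8204}\right) \left(16111 - 223\right) = \left(-42253 + \frac{1}{364 - 8204}\right) 15888 = \left(-42253 + \frac{1}{-7840}\right) 15888 = \left(-42253 - \frac{1}{7840}\right) 15888 = \left(- \frac{331263521}{7840}\right) 15888 = - \frac{328944676353}{490}$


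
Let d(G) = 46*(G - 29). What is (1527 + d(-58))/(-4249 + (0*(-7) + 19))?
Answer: 55/94 ≈ 0.58511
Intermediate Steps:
d(G) = -1334 + 46*G (d(G) = 46*(-29 + G) = -1334 + 46*G)
(1527 + d(-58))/(-4249 + (0*(-7) + 19)) = (1527 + (-1334 + 46*(-58)))/(-4249 + (0*(-7) + 19)) = (1527 + (-1334 - 2668))/(-4249 + (0 + 19)) = (1527 - 4002)/(-4249 + 19) = -2475/(-4230) = -2475*(-1/4230) = 55/94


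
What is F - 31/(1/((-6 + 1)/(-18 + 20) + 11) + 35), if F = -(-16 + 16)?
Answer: -527/597 ≈ -0.88275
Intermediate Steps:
F = 0 (F = -1*0 = 0)
F - 31/(1/((-6 + 1)/(-18 + 20) + 11) + 35) = 0 - 31/(1/((-6 + 1)/(-18 + 20) + 11) + 35) = 0 - 31/(1/(-5/2 + 11) + 35) = 0 - 31/(1/(17/2) + 35) = 0 - 31/(2/17 + 35) = 0 - 31/(597/17) = 0 + (17/597)*(-31) = 0 - 527/597 = -527/597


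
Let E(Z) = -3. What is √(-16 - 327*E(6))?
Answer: √965 ≈ 31.064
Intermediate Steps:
√(-16 - 327*E(6)) = √(-16 - 327*(-3)) = √(-16 + 981) = √965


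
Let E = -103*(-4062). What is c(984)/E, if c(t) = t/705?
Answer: 164/49160355 ≈ 3.3360e-6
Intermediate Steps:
E = 418386
c(t) = t/705 (c(t) = t*(1/705) = t/705)
c(984)/E = ((1/705)*984)/418386 = (328/235)*(1/418386) = 164/49160355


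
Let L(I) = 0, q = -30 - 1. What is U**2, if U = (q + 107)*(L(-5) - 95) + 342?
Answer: 47306884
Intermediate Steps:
q = -31
U = -6878 (U = (-31 + 107)*(0 - 95) + 342 = 76*(-95) + 342 = -7220 + 342 = -6878)
U**2 = (-6878)**2 = 47306884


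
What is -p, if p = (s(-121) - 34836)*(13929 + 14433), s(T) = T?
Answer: 991450434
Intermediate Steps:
p = -991450434 (p = (-121 - 34836)*(13929 + 14433) = -34957*28362 = -991450434)
-p = -1*(-991450434) = 991450434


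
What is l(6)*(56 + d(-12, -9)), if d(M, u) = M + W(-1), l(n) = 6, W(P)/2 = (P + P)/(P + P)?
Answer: 276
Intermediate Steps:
W(P) = 2 (W(P) = 2*((P + P)/(P + P)) = 2*((2*P)/((2*P))) = 2*((2*P)*(1/(2*P))) = 2*1 = 2)
d(M, u) = 2 + M (d(M, u) = M + 2 = 2 + M)
l(6)*(56 + d(-12, -9)) = 6*(56 + (2 - 12)) = 6*(56 - 10) = 6*46 = 276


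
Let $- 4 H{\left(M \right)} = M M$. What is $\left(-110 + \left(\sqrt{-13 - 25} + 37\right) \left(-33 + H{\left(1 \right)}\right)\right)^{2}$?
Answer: $\frac{28068139}{16} + \frac{713013 i \sqrt{38}}{8} \approx 1.7543 \cdot 10^{6} + 5.4941 \cdot 10^{5} i$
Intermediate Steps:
$H{\left(M \right)} = - \frac{M^{2}}{4}$ ($H{\left(M \right)} = - \frac{M M}{4} = - \frac{M^{2}}{4}$)
$\left(-110 + \left(\sqrt{-13 - 25} + 37\right) \left(-33 + H{\left(1 \right)}\right)\right)^{2} = \left(-110 + \left(\sqrt{-13 - 25} + 37\right) \left(-33 - \frac{1^{2}}{4}\right)\right)^{2} = \left(-110 + \left(\sqrt{-38} + 37\right) \left(-33 - \frac{1}{4}\right)\right)^{2} = \left(-110 + \left(i \sqrt{38} + 37\right) \left(-33 - \frac{1}{4}\right)\right)^{2} = \left(-110 + \left(37 + i \sqrt{38}\right) \left(- \frac{133}{4}\right)\right)^{2} = \left(-110 - \left(\frac{4921}{4} + \frac{133 i \sqrt{38}}{4}\right)\right)^{2} = \left(- \frac{5361}{4} - \frac{133 i \sqrt{38}}{4}\right)^{2}$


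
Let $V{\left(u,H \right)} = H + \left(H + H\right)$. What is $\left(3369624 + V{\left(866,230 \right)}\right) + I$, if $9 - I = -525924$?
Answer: $3896247$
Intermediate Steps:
$I = 525933$ ($I = 9 - -525924 = 9 + 525924 = 525933$)
$V{\left(u,H \right)} = 3 H$ ($V{\left(u,H \right)} = H + 2 H = 3 H$)
$\left(3369624 + V{\left(866,230 \right)}\right) + I = \left(3369624 + 3 \cdot 230\right) + 525933 = \left(3369624 + 690\right) + 525933 = 3370314 + 525933 = 3896247$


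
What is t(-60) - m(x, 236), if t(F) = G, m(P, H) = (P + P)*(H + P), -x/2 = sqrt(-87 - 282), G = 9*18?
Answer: 3114 + 2832*I*sqrt(41) ≈ 3114.0 + 18134.0*I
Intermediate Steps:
G = 162
x = -6*I*sqrt(41) (x = -2*sqrt(-87 - 282) = -6*I*sqrt(41) ≈ -38.419*I)
m(P, H) = 2*P*(H + P) (m(P, H) = (2*P)*(H + P) = 2*P*(H + P))
t(F) = 162
t(-60) - m(x, 236) = 162 - 2*(-6*I*sqrt(41))*(236 - 6*I*sqrt(41)) = 162 - (-12)*I*sqrt(41)*(236 - 6*I*sqrt(41)) = 162 + 12*I*sqrt(41)*(236 - 6*I*sqrt(41))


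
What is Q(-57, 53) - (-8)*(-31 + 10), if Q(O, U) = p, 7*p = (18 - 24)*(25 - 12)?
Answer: -1254/7 ≈ -179.14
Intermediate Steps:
p = -78/7 (p = ((18 - 24)*(25 - 12))/7 = (-6*13)/7 = (1/7)*(-78) = -78/7 ≈ -11.143)
Q(O, U) = -78/7
Q(-57, 53) - (-8)*(-31 + 10) = -78/7 - (-8)*(-31 + 10) = -78/7 - (-8)*(-21) = -78/7 - 1*168 = -78/7 - 168 = -1254/7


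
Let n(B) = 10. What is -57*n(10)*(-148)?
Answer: 84360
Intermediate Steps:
-57*n(10)*(-148) = -57*10*(-148) = -570*(-148) = 84360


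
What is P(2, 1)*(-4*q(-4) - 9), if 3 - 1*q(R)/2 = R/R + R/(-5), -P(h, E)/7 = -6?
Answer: -3906/5 ≈ -781.20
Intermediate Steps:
P(h, E) = 42 (P(h, E) = -7*(-6) = 42)
q(R) = 4 + 2*R/5 (q(R) = 6 - 2*(R/R + R/(-5)) = 6 - 2*(1 + R*(-⅕)) = 6 - 2*(1 - R/5) = 6 + (-2 + 2*R/5) = 4 + 2*R/5)
P(2, 1)*(-4*q(-4) - 9) = 42*(-4*(4 + (⅖)*(-4)) - 9) = 42*(-4*(4 - 8/5) - 9) = 42*(-4*12/5 - 9) = 42*(-48/5 - 9) = 42*(-93/5) = -3906/5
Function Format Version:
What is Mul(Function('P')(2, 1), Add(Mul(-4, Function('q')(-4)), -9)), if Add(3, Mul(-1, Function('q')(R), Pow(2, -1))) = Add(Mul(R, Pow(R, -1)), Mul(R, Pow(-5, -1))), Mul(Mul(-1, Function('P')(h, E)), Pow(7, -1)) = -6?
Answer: Rational(-3906, 5) ≈ -781.20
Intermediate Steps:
Function('P')(h, E) = 42 (Function('P')(h, E) = Mul(-7, -6) = 42)
Function('q')(R) = Add(4, Mul(Rational(2, 5), R)) (Function('q')(R) = Add(6, Mul(-2, Add(Mul(R, Pow(R, -1)), Mul(R, Pow(-5, -1))))) = Add(6, Mul(-2, Add(1, Mul(R, Rational(-1, 5))))) = Add(6, Mul(-2, Add(1, Mul(Rational(-1, 5), R)))) = Add(6, Add(-2, Mul(Rational(2, 5), R))) = Add(4, Mul(Rational(2, 5), R)))
Mul(Function('P')(2, 1), Add(Mul(-4, Function('q')(-4)), -9)) = Mul(42, Add(Mul(-4, Add(4, Mul(Rational(2, 5), -4))), -9)) = Mul(42, Add(Mul(-4, Add(4, Rational(-8, 5))), -9)) = Mul(42, Add(Mul(-4, Rational(12, 5)), -9)) = Mul(42, Add(Rational(-48, 5), -9)) = Mul(42, Rational(-93, 5)) = Rational(-3906, 5)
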